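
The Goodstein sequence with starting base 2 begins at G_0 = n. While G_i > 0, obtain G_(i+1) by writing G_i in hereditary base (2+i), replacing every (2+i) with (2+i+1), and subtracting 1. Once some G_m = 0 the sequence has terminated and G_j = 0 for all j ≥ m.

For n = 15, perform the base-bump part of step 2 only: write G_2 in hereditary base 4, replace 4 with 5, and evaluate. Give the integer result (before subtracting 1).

(0) 15|_2 = 2^(2 + 1) + 2^2 + 2 + 1 ↦ 3^(3 + 1) + 3^3 + 3 + 1|_3 = 112 ⇒ 111
(1) 111|_3 = 3^(3 + 1) + 3^3 + 3 ↦ 4^(4 + 1) + 4^4 + 4|_4 = 1284 ⇒ 1283
(2) 1283|_4 = 4^(4 + 1) + 4^4 + 3 ↦ 5^(5 + 1) + 5^5 + 3|_5 = 18753 ⇒ 18752

18753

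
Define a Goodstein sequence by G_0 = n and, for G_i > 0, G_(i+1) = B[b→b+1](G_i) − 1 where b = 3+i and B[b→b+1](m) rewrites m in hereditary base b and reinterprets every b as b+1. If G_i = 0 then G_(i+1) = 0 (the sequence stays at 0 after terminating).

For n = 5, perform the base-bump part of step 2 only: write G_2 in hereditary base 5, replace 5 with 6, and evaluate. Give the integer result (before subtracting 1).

base 3: 5 = 3 + 2; at 4: 4 + 2 = 6; next = 5
base 4: 5 = 4 + 1; at 5: 5 + 1 = 6; next = 5
base 5: 5 = 5; at 6: 6 = 6; next = 5

6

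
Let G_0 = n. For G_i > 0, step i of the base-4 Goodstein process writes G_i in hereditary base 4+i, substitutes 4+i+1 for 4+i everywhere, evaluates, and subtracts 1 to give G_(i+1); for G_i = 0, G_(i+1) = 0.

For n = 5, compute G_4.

(0) 5|_4 = 4 + 1 ↦ 5 + 1|_5 = 6 ⇒ 5
(1) 5|_5 = 5 ↦ 6|_6 = 6 ⇒ 5
(2) 5|_6 = 5 ↦ 5|_7 = 5 ⇒ 4
(3) 4|_7 = 4 ↦ 4|_8 = 4 ⇒ 3
(4) 3|_8 = 3 ↦ 3|_9 = 3 ⇒ 2

3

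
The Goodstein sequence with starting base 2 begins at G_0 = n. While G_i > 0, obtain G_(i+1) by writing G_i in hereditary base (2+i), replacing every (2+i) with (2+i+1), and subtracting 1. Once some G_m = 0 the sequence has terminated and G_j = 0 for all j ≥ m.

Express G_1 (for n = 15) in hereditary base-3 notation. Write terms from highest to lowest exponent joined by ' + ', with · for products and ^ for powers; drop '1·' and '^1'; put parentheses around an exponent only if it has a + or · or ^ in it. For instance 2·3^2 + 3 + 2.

[0] 15 ≡ 2^(2 + 1) + 2^2 + 2 + 1 (base 2). Lift 3: 112. −1: 111.
[1] 111 ≡ 3^(3 + 1) + 3^3 + 3 (base 3). Lift 4: 1284. −1: 1283.

3^(3 + 1) + 3^3 + 3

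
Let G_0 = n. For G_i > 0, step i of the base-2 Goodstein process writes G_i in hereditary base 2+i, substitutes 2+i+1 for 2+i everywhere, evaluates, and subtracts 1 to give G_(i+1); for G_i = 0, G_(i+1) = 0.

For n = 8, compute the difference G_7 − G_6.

741286580

[0] 8 ≡ 2^(2 + 1) (base 2). Lift 3: 81. −1: 80.
[1] 80 ≡ 2·3^3 + 2·3^2 + 2·3 + 2 (base 3). Lift 4: 554. −1: 553.
[2] 553 ≡ 2·4^4 + 2·4^2 + 2·4 + 1 (base 4). Lift 5: 6311. −1: 6310.
[3] 6310 ≡ 2·5^5 + 2·5^2 + 2·5 (base 5). Lift 6: 93396. −1: 93395.
[4] 93395 ≡ 2·6^6 + 2·6^2 + 6 + 5 (base 6). Lift 7: 1647196. −1: 1647195.
[5] 1647195 ≡ 2·7^7 + 2·7^2 + 7 + 4 (base 7). Lift 8: 33554572. −1: 33554571.
[6] 33554571 ≡ 2·8^8 + 2·8^2 + 8 + 3 (base 8). Lift 9: 774841152. −1: 774841151.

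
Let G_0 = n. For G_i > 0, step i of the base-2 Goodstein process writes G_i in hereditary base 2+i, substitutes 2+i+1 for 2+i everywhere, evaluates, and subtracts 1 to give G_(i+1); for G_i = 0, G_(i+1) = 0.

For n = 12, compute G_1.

107

step 0: 12 = 2^(2 + 1) + 2^2; sub 3 for 2: 3^(3 + 1) + 3^3; = 108; G_1 = 108−1 = 107
step 1: 107 = 3^(3 + 1) + 2·3^2 + 2·3 + 2; sub 4 for 3: 4^(4 + 1) + 2·4^2 + 2·4 + 2; = 1066; G_2 = 1066−1 = 1065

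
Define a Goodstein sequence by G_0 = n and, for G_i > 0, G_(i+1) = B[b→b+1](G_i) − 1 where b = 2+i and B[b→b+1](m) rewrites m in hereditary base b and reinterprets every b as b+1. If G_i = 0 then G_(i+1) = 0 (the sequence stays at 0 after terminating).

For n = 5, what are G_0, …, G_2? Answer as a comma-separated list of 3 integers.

5, 27, 255

(0) 5|_2 = 2^2 + 1 ↦ 3^3 + 1|_3 = 28 ⇒ 27
(1) 27|_3 = 3^3 ↦ 4^4|_4 = 256 ⇒ 255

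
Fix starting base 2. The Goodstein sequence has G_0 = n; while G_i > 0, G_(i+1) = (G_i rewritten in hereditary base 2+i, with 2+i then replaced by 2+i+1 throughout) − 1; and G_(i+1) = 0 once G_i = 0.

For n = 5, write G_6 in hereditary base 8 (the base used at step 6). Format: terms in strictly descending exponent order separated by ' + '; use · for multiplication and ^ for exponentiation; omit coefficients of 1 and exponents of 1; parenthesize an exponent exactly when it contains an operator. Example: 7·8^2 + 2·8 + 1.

G_0=5  [base 2] 2^2 + 1  →[2↦3]→  3^3 + 1 = 28  −1 ⇒ G_1=27
G_1=27  [base 3] 3^3  →[3↦4]→  4^4 = 256  −1 ⇒ G_2=255
G_2=255  [base 4] 3·4^3 + 3·4^2 + 3·4 + 3  →[4↦5]→  3·5^3 + 3·5^2 + 3·5 + 3 = 468  −1 ⇒ G_3=467
G_3=467  [base 5] 3·5^3 + 3·5^2 + 3·5 + 2  →[5↦6]→  3·6^3 + 3·6^2 + 3·6 + 2 = 776  −1 ⇒ G_4=775
G_4=775  [base 6] 3·6^3 + 3·6^2 + 3·6 + 1  →[6↦7]→  3·7^3 + 3·7^2 + 3·7 + 1 = 1198  −1 ⇒ G_5=1197
G_5=1197  [base 7] 3·7^3 + 3·7^2 + 3·7  →[7↦8]→  3·8^3 + 3·8^2 + 3·8 = 1752  −1 ⇒ G_6=1751
G_6=1751  [base 8] 3·8^3 + 3·8^2 + 2·8 + 7  →[8↦9]→  3·9^3 + 3·9^2 + 2·9 + 7 = 2455  −1 ⇒ G_7=2454

3·8^3 + 3·8^2 + 2·8 + 7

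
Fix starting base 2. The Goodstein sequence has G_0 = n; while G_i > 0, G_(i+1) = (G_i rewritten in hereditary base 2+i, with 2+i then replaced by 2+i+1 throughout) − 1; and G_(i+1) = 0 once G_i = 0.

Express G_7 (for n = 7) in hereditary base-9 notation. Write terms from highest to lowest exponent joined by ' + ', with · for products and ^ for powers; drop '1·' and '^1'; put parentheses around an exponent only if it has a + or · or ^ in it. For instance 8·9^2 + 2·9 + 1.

G_0=7  [base 2] 2^2 + 2 + 1  →[2↦3]→  3^3 + 3 + 1 = 31  −1 ⇒ G_1=30
G_1=30  [base 3] 3^3 + 3  →[3↦4]→  4^4 + 4 = 260  −1 ⇒ G_2=259
G_2=259  [base 4] 4^4 + 3  →[4↦5]→  5^5 + 3 = 3128  −1 ⇒ G_3=3127
G_3=3127  [base 5] 5^5 + 2  →[5↦6]→  6^6 + 2 = 46658  −1 ⇒ G_4=46657
G_4=46657  [base 6] 6^6 + 1  →[6↦7]→  7^7 + 1 = 823544  −1 ⇒ G_5=823543
G_5=823543  [base 7] 7^7  →[7↦8]→  8^8 = 16777216  −1 ⇒ G_6=16777215
G_6=16777215  [base 8] 7·8^7 + 7·8^6 + 7·8^5 + 7·8^4 + 7·8^3 + 7·8^2 + 7·8 + 7  →[8↦9]→  7·9^7 + 7·9^6 + 7·9^5 + 7·9^4 + 7·9^3 + 7·9^2 + 7·9 + 7 = 37665880  −1 ⇒ G_7=37665879
G_7=37665879  [base 9] 7·9^7 + 7·9^6 + 7·9^5 + 7·9^4 + 7·9^3 + 7·9^2 + 7·9 + 6  →[9↦10]→  7·10^7 + 7·10^6 + 7·10^5 + 7·10^4 + 7·10^3 + 7·10^2 + 7·10 + 6 = 77777776  −1 ⇒ G_8=77777775

7·9^7 + 7·9^6 + 7·9^5 + 7·9^4 + 7·9^3 + 7·9^2 + 7·9 + 6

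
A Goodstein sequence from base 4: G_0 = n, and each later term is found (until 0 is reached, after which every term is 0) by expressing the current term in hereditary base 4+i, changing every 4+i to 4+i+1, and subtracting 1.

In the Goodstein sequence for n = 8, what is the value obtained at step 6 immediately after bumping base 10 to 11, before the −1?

9

i=0: 8 = 2·4 (b=4); 4→5: 2·5 = 10; 10−1 = 9
i=1: 9 = 5 + 4 (b=5); 5→6: 6 + 4 = 10; 10−1 = 9
i=2: 9 = 6 + 3 (b=6); 6→7: 7 + 3 = 10; 10−1 = 9
i=3: 9 = 7 + 2 (b=7); 7→8: 8 + 2 = 10; 10−1 = 9
i=4: 9 = 8 + 1 (b=8); 8→9: 9 + 1 = 10; 10−1 = 9
i=5: 9 = 9 (b=9); 9→10: 10 = 10; 10−1 = 9
i=6: 9 = 9 (b=10); 10→11: 9 = 9; 9−1 = 8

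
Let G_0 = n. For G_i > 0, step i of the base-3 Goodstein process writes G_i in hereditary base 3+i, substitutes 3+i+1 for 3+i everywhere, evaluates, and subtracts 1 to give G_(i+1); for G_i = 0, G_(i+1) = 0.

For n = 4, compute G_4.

2

4 —HB3→ 3 + 1 —bump→ 4 + 1 = 5 —(−1)→ 4
4 —HB4→ 4 —bump→ 5 = 5 —(−1)→ 4
4 —HB5→ 4 —bump→ 4 = 4 —(−1)→ 3
3 —HB6→ 3 —bump→ 3 = 3 —(−1)→ 2
2 —HB7→ 2 —bump→ 2 = 2 —(−1)→ 1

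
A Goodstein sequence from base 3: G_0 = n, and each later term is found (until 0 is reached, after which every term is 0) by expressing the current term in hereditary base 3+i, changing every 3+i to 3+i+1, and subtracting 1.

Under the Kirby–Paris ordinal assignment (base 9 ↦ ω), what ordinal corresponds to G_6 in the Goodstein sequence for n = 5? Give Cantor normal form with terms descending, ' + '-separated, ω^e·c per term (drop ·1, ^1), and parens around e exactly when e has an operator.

2

base 3: 5 = 3 + 2; at 4: 4 + 2 = 6; next = 5
base 4: 5 = 4 + 1; at 5: 5 + 1 = 6; next = 5
base 5: 5 = 5; at 6: 6 = 6; next = 5
base 6: 5 = 5; at 7: 5 = 5; next = 4
base 7: 4 = 4; at 8: 4 = 4; next = 3
base 8: 3 = 3; at 9: 3 = 3; next = 2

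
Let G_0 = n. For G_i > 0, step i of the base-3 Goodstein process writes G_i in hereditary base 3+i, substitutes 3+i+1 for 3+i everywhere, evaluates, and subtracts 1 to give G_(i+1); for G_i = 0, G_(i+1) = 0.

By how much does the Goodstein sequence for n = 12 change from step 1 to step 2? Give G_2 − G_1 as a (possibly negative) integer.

G_0=12  [base 3] 3^2 + 3  →[3↦4]→  4^2 + 4 = 20  −1 ⇒ G_1=19
G_1=19  [base 4] 4^2 + 3  →[4↦5]→  5^2 + 3 = 28  −1 ⇒ G_2=27

8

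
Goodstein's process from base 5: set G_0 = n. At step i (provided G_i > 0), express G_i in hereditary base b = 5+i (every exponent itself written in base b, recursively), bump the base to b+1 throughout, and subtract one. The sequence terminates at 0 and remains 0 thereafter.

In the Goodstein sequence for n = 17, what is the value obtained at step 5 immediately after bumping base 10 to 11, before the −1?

27

G_0 = 17. HB_5(17) = 3·5 + 2. Bump = 20. G_1 = 19.
G_1 = 19. HB_6(19) = 3·6 + 1. Bump = 22. G_2 = 21.
G_2 = 21. HB_7(21) = 3·7. Bump = 24. G_3 = 23.
G_3 = 23. HB_8(23) = 2·8 + 7. Bump = 25. G_4 = 24.
G_4 = 24. HB_9(24) = 2·9 + 6. Bump = 26. G_5 = 25.
G_5 = 25. HB_10(25) = 2·10 + 5. Bump = 27. G_6 = 26.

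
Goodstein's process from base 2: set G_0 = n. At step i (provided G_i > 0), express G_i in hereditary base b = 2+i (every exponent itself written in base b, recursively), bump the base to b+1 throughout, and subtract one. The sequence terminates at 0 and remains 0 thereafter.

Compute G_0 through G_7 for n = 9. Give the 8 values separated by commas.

9, 81, 1023, 9842, 140743, 2471826, 50333399, 1162263921

9 —HB2→ 2^(2 + 1) + 1 —bump→ 3^(3 + 1) + 1 = 82 —(−1)→ 81
81 —HB3→ 3^(3 + 1) —bump→ 4^(4 + 1) = 1024 —(−1)→ 1023
1023 —HB4→ 3·4^4 + 3·4^3 + 3·4^2 + 3·4 + 3 —bump→ 3·5^5 + 3·5^3 + 3·5^2 + 3·5 + 3 = 9843 —(−1)→ 9842
9842 —HB5→ 3·5^5 + 3·5^3 + 3·5^2 + 3·5 + 2 —bump→ 3·6^6 + 3·6^3 + 3·6^2 + 3·6 + 2 = 140744 —(−1)→ 140743
140743 —HB6→ 3·6^6 + 3·6^3 + 3·6^2 + 3·6 + 1 —bump→ 3·7^7 + 3·7^3 + 3·7^2 + 3·7 + 1 = 2471827 —(−1)→ 2471826
2471826 —HB7→ 3·7^7 + 3·7^3 + 3·7^2 + 3·7 —bump→ 3·8^8 + 3·8^3 + 3·8^2 + 3·8 = 50333400 —(−1)→ 50333399
50333399 —HB8→ 3·8^8 + 3·8^3 + 3·8^2 + 2·8 + 7 —bump→ 3·9^9 + 3·9^3 + 3·9^2 + 2·9 + 7 = 1162263922 —(−1)→ 1162263921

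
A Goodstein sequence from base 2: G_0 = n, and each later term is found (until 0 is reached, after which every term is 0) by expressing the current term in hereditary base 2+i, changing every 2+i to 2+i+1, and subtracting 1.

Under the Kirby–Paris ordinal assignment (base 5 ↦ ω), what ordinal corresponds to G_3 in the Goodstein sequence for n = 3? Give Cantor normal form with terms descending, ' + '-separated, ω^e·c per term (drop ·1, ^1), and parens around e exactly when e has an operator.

2

3 —HB2→ 2 + 1 —bump→ 3 + 1 = 4 —(−1)→ 3
3 —HB3→ 3 —bump→ 4 = 4 —(−1)→ 3
3 —HB4→ 3 —bump→ 3 = 3 —(−1)→ 2
2 —HB5→ 2 —bump→ 2 = 2 —(−1)→ 1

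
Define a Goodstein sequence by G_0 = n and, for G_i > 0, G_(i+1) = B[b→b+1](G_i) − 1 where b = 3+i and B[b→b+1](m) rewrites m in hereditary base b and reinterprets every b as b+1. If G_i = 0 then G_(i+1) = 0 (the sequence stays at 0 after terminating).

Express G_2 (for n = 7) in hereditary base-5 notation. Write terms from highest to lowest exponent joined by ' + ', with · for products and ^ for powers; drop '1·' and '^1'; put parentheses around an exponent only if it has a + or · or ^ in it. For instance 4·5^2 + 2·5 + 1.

5 + 4

G_0 = 7. HB_3(7) = 2·3 + 1. Bump = 9. G_1 = 8.
G_1 = 8. HB_4(8) = 2·4. Bump = 10. G_2 = 9.
G_2 = 9. HB_5(9) = 5 + 4. Bump = 10. G_3 = 9.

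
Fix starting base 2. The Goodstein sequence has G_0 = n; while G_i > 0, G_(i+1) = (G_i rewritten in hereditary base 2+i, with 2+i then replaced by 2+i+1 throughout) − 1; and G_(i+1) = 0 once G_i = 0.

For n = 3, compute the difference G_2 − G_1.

0

(0) 3|_2 = 2 + 1 ↦ 3 + 1|_3 = 4 ⇒ 3
(1) 3|_3 = 3 ↦ 4|_4 = 4 ⇒ 3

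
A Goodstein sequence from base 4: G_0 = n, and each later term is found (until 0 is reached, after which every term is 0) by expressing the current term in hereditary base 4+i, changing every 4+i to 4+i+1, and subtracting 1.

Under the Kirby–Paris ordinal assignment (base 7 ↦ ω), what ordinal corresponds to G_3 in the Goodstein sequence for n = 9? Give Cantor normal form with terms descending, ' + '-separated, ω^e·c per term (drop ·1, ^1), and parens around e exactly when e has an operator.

G_0=9  [base 4] 2·4 + 1  →[4↦5]→  2·5 + 1 = 11  −1 ⇒ G_1=10
G_1=10  [base 5] 2·5  →[5↦6]→  2·6 = 12  −1 ⇒ G_2=11
G_2=11  [base 6] 6 + 5  →[6↦7]→  7 + 5 = 12  −1 ⇒ G_3=11
G_3=11  [base 7] 7 + 4  →[7↦8]→  8 + 4 = 12  −1 ⇒ G_4=11

ω + 4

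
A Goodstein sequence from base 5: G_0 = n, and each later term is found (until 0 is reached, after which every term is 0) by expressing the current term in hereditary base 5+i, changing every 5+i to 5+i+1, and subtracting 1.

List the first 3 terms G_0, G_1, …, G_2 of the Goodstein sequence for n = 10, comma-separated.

G_0=10  [base 5] 2·5  →[5↦6]→  2·6 = 12  −1 ⇒ G_1=11
G_1=11  [base 6] 6 + 5  →[6↦7]→  7 + 5 = 12  −1 ⇒ G_2=11

10, 11, 11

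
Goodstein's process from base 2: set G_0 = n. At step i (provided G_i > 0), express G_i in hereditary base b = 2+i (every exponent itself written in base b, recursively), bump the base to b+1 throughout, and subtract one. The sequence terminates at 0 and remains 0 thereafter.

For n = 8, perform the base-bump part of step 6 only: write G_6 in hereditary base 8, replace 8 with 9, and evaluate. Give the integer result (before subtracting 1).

774841152

step 0: 8 = 2^(2 + 1); sub 3 for 2: 3^(3 + 1); = 81; G_1 = 81−1 = 80
step 1: 80 = 2·3^3 + 2·3^2 + 2·3 + 2; sub 4 for 3: 2·4^4 + 2·4^2 + 2·4 + 2; = 554; G_2 = 554−1 = 553
step 2: 553 = 2·4^4 + 2·4^2 + 2·4 + 1; sub 5 for 4: 2·5^5 + 2·5^2 + 2·5 + 1; = 6311; G_3 = 6311−1 = 6310
step 3: 6310 = 2·5^5 + 2·5^2 + 2·5; sub 6 for 5: 2·6^6 + 2·6^2 + 2·6; = 93396; G_4 = 93396−1 = 93395
step 4: 93395 = 2·6^6 + 2·6^2 + 6 + 5; sub 7 for 6: 2·7^7 + 2·7^2 + 7 + 5; = 1647196; G_5 = 1647196−1 = 1647195
step 5: 1647195 = 2·7^7 + 2·7^2 + 7 + 4; sub 8 for 7: 2·8^8 + 2·8^2 + 8 + 4; = 33554572; G_6 = 33554572−1 = 33554571
step 6: 33554571 = 2·8^8 + 2·8^2 + 8 + 3; sub 9 for 8: 2·9^9 + 2·9^2 + 9 + 3; = 774841152; G_7 = 774841152−1 = 774841151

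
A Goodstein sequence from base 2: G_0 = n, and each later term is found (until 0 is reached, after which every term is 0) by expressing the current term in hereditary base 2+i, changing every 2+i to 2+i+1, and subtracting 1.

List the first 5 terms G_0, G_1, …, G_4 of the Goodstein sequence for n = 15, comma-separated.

(0) 15|_2 = 2^(2 + 1) + 2^2 + 2 + 1 ↦ 3^(3 + 1) + 3^3 + 3 + 1|_3 = 112 ⇒ 111
(1) 111|_3 = 3^(3 + 1) + 3^3 + 3 ↦ 4^(4 + 1) + 4^4 + 4|_4 = 1284 ⇒ 1283
(2) 1283|_4 = 4^(4 + 1) + 4^4 + 3 ↦ 5^(5 + 1) + 5^5 + 3|_5 = 18753 ⇒ 18752
(3) 18752|_5 = 5^(5 + 1) + 5^5 + 2 ↦ 6^(6 + 1) + 6^6 + 2|_6 = 326594 ⇒ 326593

15, 111, 1283, 18752, 326593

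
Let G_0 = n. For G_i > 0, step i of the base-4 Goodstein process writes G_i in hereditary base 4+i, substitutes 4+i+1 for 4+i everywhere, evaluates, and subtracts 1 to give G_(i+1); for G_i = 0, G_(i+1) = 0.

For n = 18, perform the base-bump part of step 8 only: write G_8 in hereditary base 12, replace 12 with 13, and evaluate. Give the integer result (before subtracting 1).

[0] 18 ≡ 4^2 + 2 (base 4). Lift 5: 27. −1: 26.
[1] 26 ≡ 5^2 + 1 (base 5). Lift 6: 37. −1: 36.
[2] 36 ≡ 6^2 (base 6). Lift 7: 49. −1: 48.
[3] 48 ≡ 6·7 + 6 (base 7). Lift 8: 54. −1: 53.
[4] 53 ≡ 6·8 + 5 (base 8). Lift 9: 59. −1: 58.
[5] 58 ≡ 6·9 + 4 (base 9). Lift 10: 64. −1: 63.
[6] 63 ≡ 6·10 + 3 (base 10). Lift 11: 69. −1: 68.
[7] 68 ≡ 6·11 + 2 (base 11). Lift 12: 74. −1: 73.

79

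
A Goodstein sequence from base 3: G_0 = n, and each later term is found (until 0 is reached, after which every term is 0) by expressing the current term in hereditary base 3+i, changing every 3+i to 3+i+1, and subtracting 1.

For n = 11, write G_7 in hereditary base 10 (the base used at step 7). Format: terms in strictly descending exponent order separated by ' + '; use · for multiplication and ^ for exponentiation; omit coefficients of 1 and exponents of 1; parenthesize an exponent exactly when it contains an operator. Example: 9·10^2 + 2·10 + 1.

G_0 = 11. HB_3(11) = 3^2 + 2. Bump = 18. G_1 = 17.
G_1 = 17. HB_4(17) = 4^2 + 1. Bump = 26. G_2 = 25.
G_2 = 25. HB_5(25) = 5^2. Bump = 36. G_3 = 35.
G_3 = 35. HB_6(35) = 5·6 + 5. Bump = 40. G_4 = 39.
G_4 = 39. HB_7(39) = 5·7 + 4. Bump = 44. G_5 = 43.
G_5 = 43. HB_8(43) = 5·8 + 3. Bump = 48. G_6 = 47.
G_6 = 47. HB_9(47) = 5·9 + 2. Bump = 52. G_7 = 51.
G_7 = 51. HB_10(51) = 5·10 + 1. Bump = 56. G_8 = 55.

5·10 + 1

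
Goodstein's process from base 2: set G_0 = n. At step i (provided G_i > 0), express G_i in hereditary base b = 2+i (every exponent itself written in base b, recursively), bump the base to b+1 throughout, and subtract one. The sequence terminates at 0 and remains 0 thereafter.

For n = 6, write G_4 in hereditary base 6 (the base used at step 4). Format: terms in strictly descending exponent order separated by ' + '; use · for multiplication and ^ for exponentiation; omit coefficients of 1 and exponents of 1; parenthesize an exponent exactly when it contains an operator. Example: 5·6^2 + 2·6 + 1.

5·6^5 + 5·6^4 + 5·6^3 + 5·6^2 + 5·6 + 5

[0] 6 ≡ 2^2 + 2 (base 2). Lift 3: 30. −1: 29.
[1] 29 ≡ 3^3 + 2 (base 3). Lift 4: 258. −1: 257.
[2] 257 ≡ 4^4 + 1 (base 4). Lift 5: 3126. −1: 3125.
[3] 3125 ≡ 5^5 (base 5). Lift 6: 46656. −1: 46655.
[4] 46655 ≡ 5·6^5 + 5·6^4 + 5·6^3 + 5·6^2 + 5·6 + 5 (base 6). Lift 7: 98040. −1: 98039.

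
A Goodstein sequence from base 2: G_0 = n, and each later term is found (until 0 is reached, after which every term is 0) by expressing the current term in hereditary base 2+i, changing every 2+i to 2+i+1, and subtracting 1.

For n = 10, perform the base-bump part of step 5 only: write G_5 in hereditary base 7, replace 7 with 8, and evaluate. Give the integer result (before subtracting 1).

step 0: 10 = 2^(2 + 1) + 2; sub 3 for 2: 3^(3 + 1) + 3; = 84; G_1 = 84−1 = 83
step 1: 83 = 3^(3 + 1) + 2; sub 4 for 3: 4^(4 + 1) + 2; = 1026; G_2 = 1026−1 = 1025
step 2: 1025 = 4^(4 + 1) + 1; sub 5 for 4: 5^(5 + 1) + 1; = 15626; G_3 = 15626−1 = 15625
step 3: 15625 = 5^(5 + 1); sub 6 for 5: 6^(6 + 1); = 279936; G_4 = 279936−1 = 279935
step 4: 279935 = 5·6^6 + 5·6^5 + 5·6^4 + 5·6^3 + 5·6^2 + 5·6 + 5; sub 7 for 6: 5·7^7 + 5·7^5 + 5·7^4 + 5·7^3 + 5·7^2 + 5·7 + 5; = 4215755; G_5 = 4215755−1 = 4215754
step 5: 4215754 = 5·7^7 + 5·7^5 + 5·7^4 + 5·7^3 + 5·7^2 + 5·7 + 4; sub 8 for 7: 5·8^8 + 5·8^5 + 5·8^4 + 5·8^3 + 5·8^2 + 5·8 + 4; = 84073324; G_6 = 84073324−1 = 84073323

84073324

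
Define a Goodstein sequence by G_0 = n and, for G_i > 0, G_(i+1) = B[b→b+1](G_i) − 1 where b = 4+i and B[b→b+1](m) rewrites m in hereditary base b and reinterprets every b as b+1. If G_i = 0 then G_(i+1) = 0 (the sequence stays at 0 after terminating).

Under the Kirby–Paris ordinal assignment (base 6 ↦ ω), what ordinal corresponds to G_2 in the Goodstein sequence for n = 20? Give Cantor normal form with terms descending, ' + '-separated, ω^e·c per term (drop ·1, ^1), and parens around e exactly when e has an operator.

i=0: 20 = 4^2 + 4 (b=4); 4→5: 5^2 + 5 = 30; 30−1 = 29
i=1: 29 = 5^2 + 4 (b=5); 5→6: 6^2 + 4 = 40; 40−1 = 39
i=2: 39 = 6^2 + 3 (b=6); 6→7: 7^2 + 3 = 52; 52−1 = 51

ω^2 + 3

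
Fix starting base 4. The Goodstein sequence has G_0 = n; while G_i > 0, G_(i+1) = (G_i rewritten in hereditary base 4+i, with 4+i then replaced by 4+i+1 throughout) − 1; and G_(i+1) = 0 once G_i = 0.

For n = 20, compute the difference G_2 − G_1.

10

base 4: 20 = 4^2 + 4; at 5: 5^2 + 5 = 30; next = 29
base 5: 29 = 5^2 + 4; at 6: 6^2 + 4 = 40; next = 39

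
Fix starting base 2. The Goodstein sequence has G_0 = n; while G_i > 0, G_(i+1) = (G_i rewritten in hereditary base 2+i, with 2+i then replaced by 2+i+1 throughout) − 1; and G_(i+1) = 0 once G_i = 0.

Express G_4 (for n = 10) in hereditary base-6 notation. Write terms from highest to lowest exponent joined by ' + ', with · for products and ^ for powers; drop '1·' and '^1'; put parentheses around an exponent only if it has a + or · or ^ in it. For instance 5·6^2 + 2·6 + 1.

5·6^6 + 5·6^5 + 5·6^4 + 5·6^3 + 5·6^2 + 5·6 + 5

G_0=10  [base 2] 2^(2 + 1) + 2  →[2↦3]→  3^(3 + 1) + 3 = 84  −1 ⇒ G_1=83
G_1=83  [base 3] 3^(3 + 1) + 2  →[3↦4]→  4^(4 + 1) + 2 = 1026  −1 ⇒ G_2=1025
G_2=1025  [base 4] 4^(4 + 1) + 1  →[4↦5]→  5^(5 + 1) + 1 = 15626  −1 ⇒ G_3=15625
G_3=15625  [base 5] 5^(5 + 1)  →[5↦6]→  6^(6 + 1) = 279936  −1 ⇒ G_4=279935
G_4=279935  [base 6] 5·6^6 + 5·6^5 + 5·6^4 + 5·6^3 + 5·6^2 + 5·6 + 5  →[6↦7]→  5·7^7 + 5·7^5 + 5·7^4 + 5·7^3 + 5·7^2 + 5·7 + 5 = 4215755  −1 ⇒ G_5=4215754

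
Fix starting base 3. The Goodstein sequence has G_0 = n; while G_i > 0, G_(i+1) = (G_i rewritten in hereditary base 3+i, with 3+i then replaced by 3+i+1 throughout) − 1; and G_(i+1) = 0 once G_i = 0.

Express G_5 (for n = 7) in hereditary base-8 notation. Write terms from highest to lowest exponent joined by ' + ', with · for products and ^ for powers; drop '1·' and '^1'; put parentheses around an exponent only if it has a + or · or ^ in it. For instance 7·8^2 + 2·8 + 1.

8 + 1

7 —HB3→ 2·3 + 1 —bump→ 2·4 + 1 = 9 —(−1)→ 8
8 —HB4→ 2·4 —bump→ 2·5 = 10 —(−1)→ 9
9 —HB5→ 5 + 4 —bump→ 6 + 4 = 10 —(−1)→ 9
9 —HB6→ 6 + 3 —bump→ 7 + 3 = 10 —(−1)→ 9
9 —HB7→ 7 + 2 —bump→ 8 + 2 = 10 —(−1)→ 9
9 —HB8→ 8 + 1 —bump→ 9 + 1 = 10 —(−1)→ 9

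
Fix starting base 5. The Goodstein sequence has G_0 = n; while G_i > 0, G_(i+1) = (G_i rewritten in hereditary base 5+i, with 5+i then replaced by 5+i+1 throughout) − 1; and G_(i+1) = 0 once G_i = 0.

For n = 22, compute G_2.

28

step 0: 22 = 4·5 + 2; sub 6 for 5: 4·6 + 2; = 26; G_1 = 26−1 = 25
step 1: 25 = 4·6 + 1; sub 7 for 6: 4·7 + 1; = 29; G_2 = 29−1 = 28
step 2: 28 = 4·7; sub 8 for 7: 4·8; = 32; G_3 = 32−1 = 31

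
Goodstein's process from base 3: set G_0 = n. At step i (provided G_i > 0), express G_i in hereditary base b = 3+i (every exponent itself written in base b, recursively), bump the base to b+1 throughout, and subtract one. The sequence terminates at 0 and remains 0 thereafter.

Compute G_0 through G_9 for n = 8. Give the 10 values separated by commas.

8, 9, 10, 11, 11, 11, 11, 11, 11, 11

base 3: 8 = 2·3 + 2; at 4: 2·4 + 2 = 10; next = 9
base 4: 9 = 2·4 + 1; at 5: 2·5 + 1 = 11; next = 10
base 5: 10 = 2·5; at 6: 2·6 = 12; next = 11
base 6: 11 = 6 + 5; at 7: 7 + 5 = 12; next = 11
base 7: 11 = 7 + 4; at 8: 8 + 4 = 12; next = 11
base 8: 11 = 8 + 3; at 9: 9 + 3 = 12; next = 11
base 9: 11 = 9 + 2; at 10: 10 + 2 = 12; next = 11
base 10: 11 = 10 + 1; at 11: 11 + 1 = 12; next = 11
base 11: 11 = 11; at 12: 12 = 12; next = 11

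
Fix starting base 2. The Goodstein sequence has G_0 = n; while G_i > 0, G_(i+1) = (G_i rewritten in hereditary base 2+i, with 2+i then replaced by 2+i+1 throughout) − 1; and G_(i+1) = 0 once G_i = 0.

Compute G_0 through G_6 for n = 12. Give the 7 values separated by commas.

12, 107, 1065, 15685, 280019, 5764910, 134217867

base 2: 12 = 2^(2 + 1) + 2^2; at 3: 3^(3 + 1) + 3^3 = 108; next = 107
base 3: 107 = 3^(3 + 1) + 2·3^2 + 2·3 + 2; at 4: 4^(4 + 1) + 2·4^2 + 2·4 + 2 = 1066; next = 1065
base 4: 1065 = 4^(4 + 1) + 2·4^2 + 2·4 + 1; at 5: 5^(5 + 1) + 2·5^2 + 2·5 + 1 = 15686; next = 15685
base 5: 15685 = 5^(5 + 1) + 2·5^2 + 2·5; at 6: 6^(6 + 1) + 2·6^2 + 2·6 = 280020; next = 280019
base 6: 280019 = 6^(6 + 1) + 2·6^2 + 6 + 5; at 7: 7^(7 + 1) + 2·7^2 + 7 + 5 = 5764911; next = 5764910
base 7: 5764910 = 7^(7 + 1) + 2·7^2 + 7 + 4; at 8: 8^(8 + 1) + 2·8^2 + 8 + 4 = 134217868; next = 134217867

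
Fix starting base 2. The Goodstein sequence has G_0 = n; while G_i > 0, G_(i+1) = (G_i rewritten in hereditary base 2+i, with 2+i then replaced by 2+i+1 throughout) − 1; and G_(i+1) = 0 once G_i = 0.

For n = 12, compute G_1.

[0] 12 ≡ 2^(2 + 1) + 2^2 (base 2). Lift 3: 108. −1: 107.
[1] 107 ≡ 3^(3 + 1) + 2·3^2 + 2·3 + 2 (base 3). Lift 4: 1066. −1: 1065.

107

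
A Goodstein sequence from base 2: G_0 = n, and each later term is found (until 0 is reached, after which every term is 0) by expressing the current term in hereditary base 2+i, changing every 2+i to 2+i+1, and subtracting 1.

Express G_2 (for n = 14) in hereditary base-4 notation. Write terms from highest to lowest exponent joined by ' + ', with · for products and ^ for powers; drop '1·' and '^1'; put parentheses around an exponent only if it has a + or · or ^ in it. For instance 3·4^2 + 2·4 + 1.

[0] 14 ≡ 2^(2 + 1) + 2^2 + 2 (base 2). Lift 3: 111. −1: 110.
[1] 110 ≡ 3^(3 + 1) + 3^3 + 2 (base 3). Lift 4: 1282. −1: 1281.

4^(4 + 1) + 4^4 + 1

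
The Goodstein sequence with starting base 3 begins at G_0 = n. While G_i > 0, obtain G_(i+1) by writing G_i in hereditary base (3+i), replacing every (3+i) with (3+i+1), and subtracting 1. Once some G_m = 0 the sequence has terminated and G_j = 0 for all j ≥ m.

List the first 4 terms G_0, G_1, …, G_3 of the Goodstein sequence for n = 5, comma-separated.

(0) 5|_3 = 3 + 2 ↦ 4 + 2|_4 = 6 ⇒ 5
(1) 5|_4 = 4 + 1 ↦ 5 + 1|_5 = 6 ⇒ 5
(2) 5|_5 = 5 ↦ 6|_6 = 6 ⇒ 5

5, 5, 5, 5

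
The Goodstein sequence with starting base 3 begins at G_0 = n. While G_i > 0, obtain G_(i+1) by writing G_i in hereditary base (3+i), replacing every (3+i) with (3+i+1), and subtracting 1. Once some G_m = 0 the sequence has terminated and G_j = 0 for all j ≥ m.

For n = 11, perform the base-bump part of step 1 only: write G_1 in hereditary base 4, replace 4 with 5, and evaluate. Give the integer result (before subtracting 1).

26

(0) 11|_3 = 3^2 + 2 ↦ 4^2 + 2|_4 = 18 ⇒ 17
(1) 17|_4 = 4^2 + 1 ↦ 5^2 + 1|_5 = 26 ⇒ 25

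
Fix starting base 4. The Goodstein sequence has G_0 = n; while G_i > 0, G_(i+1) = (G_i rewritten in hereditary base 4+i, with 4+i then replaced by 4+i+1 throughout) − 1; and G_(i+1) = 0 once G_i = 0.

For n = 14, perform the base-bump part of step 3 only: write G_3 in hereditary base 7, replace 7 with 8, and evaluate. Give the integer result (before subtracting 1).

base 4: 14 = 3·4 + 2; at 5: 3·5 + 2 = 17; next = 16
base 5: 16 = 3·5 + 1; at 6: 3·6 + 1 = 19; next = 18
base 6: 18 = 3·6; at 7: 3·7 = 21; next = 20
base 7: 20 = 2·7 + 6; at 8: 2·8 + 6 = 22; next = 21

22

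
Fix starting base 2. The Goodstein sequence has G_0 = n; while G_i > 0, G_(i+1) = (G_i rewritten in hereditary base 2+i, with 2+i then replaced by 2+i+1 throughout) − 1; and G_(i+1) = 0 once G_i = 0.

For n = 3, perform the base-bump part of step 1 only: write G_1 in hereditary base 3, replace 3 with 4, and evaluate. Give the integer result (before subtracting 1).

4

(0) 3|_2 = 2 + 1 ↦ 3 + 1|_3 = 4 ⇒ 3
(1) 3|_3 = 3 ↦ 4|_4 = 4 ⇒ 3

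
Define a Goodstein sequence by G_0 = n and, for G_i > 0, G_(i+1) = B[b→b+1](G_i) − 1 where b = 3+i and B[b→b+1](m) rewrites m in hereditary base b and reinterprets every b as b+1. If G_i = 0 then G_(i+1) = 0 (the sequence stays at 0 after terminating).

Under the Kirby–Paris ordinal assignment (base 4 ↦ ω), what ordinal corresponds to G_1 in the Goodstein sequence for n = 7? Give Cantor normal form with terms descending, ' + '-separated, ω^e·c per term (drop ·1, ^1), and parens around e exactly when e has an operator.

ω·2

base 3: 7 = 2·3 + 1; at 4: 2·4 + 1 = 9; next = 8
base 4: 8 = 2·4; at 5: 2·5 = 10; next = 9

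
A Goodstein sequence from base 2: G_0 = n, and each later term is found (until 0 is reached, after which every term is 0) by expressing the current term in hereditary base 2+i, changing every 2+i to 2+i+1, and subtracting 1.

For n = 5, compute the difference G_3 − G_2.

212

i=0: 5 = 2^2 + 1 (b=2); 2→3: 3^3 + 1 = 28; 28−1 = 27
i=1: 27 = 3^3 (b=3); 3→4: 4^4 = 256; 256−1 = 255
i=2: 255 = 3·4^3 + 3·4^2 + 3·4 + 3 (b=4); 4→5: 3·5^3 + 3·5^2 + 3·5 + 3 = 468; 468−1 = 467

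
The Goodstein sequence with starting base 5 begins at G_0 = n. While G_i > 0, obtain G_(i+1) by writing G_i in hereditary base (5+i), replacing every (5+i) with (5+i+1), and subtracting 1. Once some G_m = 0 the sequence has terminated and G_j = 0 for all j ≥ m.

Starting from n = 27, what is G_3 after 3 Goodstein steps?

63

[0] 27 ≡ 5^2 + 2 (base 5). Lift 6: 38. −1: 37.
[1] 37 ≡ 6^2 + 1 (base 6). Lift 7: 50. −1: 49.
[2] 49 ≡ 7^2 (base 7). Lift 8: 64. −1: 63.
[3] 63 ≡ 7·8 + 7 (base 8). Lift 9: 70. −1: 69.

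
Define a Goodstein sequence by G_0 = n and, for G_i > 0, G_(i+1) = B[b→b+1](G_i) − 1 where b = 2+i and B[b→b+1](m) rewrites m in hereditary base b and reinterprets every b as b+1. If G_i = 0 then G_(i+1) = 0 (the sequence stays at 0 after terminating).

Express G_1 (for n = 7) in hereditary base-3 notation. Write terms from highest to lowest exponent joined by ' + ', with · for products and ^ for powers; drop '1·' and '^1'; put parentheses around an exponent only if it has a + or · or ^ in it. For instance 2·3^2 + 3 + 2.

3^3 + 3

step 0: 7 = 2^2 + 2 + 1; sub 3 for 2: 3^3 + 3 + 1; = 31; G_1 = 31−1 = 30
step 1: 30 = 3^3 + 3; sub 4 for 3: 4^4 + 4; = 260; G_2 = 260−1 = 259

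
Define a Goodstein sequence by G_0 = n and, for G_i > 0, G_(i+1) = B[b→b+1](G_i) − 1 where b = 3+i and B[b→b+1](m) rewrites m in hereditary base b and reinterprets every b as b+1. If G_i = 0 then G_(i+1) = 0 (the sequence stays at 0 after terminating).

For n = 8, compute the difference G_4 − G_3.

step 0: 8 = 2·3 + 2; sub 4 for 3: 2·4 + 2; = 10; G_1 = 10−1 = 9
step 1: 9 = 2·4 + 1; sub 5 for 4: 2·5 + 1; = 11; G_2 = 11−1 = 10
step 2: 10 = 2·5; sub 6 for 5: 2·6; = 12; G_3 = 12−1 = 11
step 3: 11 = 6 + 5; sub 7 for 6: 7 + 5; = 12; G_4 = 12−1 = 11

0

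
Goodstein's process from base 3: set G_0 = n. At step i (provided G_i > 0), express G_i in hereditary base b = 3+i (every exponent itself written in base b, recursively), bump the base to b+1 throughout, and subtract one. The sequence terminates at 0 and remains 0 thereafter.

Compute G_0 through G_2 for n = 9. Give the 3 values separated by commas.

9, 15, 17

step 0: 9 = 3^2; sub 4 for 3: 4^2; = 16; G_1 = 16−1 = 15
step 1: 15 = 3·4 + 3; sub 5 for 4: 3·5 + 3; = 18; G_2 = 18−1 = 17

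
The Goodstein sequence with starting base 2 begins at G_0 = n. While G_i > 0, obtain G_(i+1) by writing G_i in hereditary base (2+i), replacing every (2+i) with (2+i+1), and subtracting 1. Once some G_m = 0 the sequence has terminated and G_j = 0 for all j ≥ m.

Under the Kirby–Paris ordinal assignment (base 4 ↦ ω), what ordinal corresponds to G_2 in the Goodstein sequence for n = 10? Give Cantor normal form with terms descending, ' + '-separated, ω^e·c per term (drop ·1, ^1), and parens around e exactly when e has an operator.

ω^(ω + 1) + 1

i=0: 10 = 2^(2 + 1) + 2 (b=2); 2→3: 3^(3 + 1) + 3 = 84; 84−1 = 83
i=1: 83 = 3^(3 + 1) + 2 (b=3); 3→4: 4^(4 + 1) + 2 = 1026; 1026−1 = 1025
i=2: 1025 = 4^(4 + 1) + 1 (b=4); 4→5: 5^(5 + 1) + 1 = 15626; 15626−1 = 15625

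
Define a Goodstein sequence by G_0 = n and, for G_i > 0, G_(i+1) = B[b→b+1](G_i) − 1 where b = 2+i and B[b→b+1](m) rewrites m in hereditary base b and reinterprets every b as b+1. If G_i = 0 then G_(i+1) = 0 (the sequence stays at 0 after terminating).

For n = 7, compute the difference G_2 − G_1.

i=0: 7 = 2^2 + 2 + 1 (b=2); 2→3: 3^3 + 3 + 1 = 31; 31−1 = 30
i=1: 30 = 3^3 + 3 (b=3); 3→4: 4^4 + 4 = 260; 260−1 = 259

229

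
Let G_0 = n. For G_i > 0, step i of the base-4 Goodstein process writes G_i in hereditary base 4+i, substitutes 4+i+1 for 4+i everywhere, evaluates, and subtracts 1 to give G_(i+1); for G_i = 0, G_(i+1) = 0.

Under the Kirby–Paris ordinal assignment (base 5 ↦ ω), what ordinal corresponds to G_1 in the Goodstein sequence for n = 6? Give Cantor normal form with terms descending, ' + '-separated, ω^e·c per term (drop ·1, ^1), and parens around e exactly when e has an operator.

(0) 6|_4 = 4 + 2 ↦ 5 + 2|_5 = 7 ⇒ 6
(1) 6|_5 = 5 + 1 ↦ 6 + 1|_6 = 7 ⇒ 6

ω + 1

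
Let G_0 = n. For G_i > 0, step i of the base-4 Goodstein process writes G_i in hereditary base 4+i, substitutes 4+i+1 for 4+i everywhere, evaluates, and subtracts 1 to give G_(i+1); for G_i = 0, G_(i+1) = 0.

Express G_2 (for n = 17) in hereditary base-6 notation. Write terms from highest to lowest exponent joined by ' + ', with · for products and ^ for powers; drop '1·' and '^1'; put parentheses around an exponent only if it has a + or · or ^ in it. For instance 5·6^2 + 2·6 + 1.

G_0=17  [base 4] 4^2 + 1  →[4↦5]→  5^2 + 1 = 26  −1 ⇒ G_1=25
G_1=25  [base 5] 5^2  →[5↦6]→  6^2 = 36  −1 ⇒ G_2=35
G_2=35  [base 6] 5·6 + 5  →[6↦7]→  5·7 + 5 = 40  −1 ⇒ G_3=39

5·6 + 5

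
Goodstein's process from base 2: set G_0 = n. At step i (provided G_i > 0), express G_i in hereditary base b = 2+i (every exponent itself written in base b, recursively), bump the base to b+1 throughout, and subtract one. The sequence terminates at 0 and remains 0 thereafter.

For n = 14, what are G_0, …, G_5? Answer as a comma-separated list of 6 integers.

14, 110, 1281, 18750, 326591, 5862840

G_0=14  [base 2] 2^(2 + 1) + 2^2 + 2  →[2↦3]→  3^(3 + 1) + 3^3 + 3 = 111  −1 ⇒ G_1=110
G_1=110  [base 3] 3^(3 + 1) + 3^3 + 2  →[3↦4]→  4^(4 + 1) + 4^4 + 2 = 1282  −1 ⇒ G_2=1281
G_2=1281  [base 4] 4^(4 + 1) + 4^4 + 1  →[4↦5]→  5^(5 + 1) + 5^5 + 1 = 18751  −1 ⇒ G_3=18750
G_3=18750  [base 5] 5^(5 + 1) + 5^5  →[5↦6]→  6^(6 + 1) + 6^6 = 326592  −1 ⇒ G_4=326591
G_4=326591  [base 6] 6^(6 + 1) + 5·6^5 + 5·6^4 + 5·6^3 + 5·6^2 + 5·6 + 5  →[6↦7]→  7^(7 + 1) + 5·7^5 + 5·7^4 + 5·7^3 + 5·7^2 + 5·7 + 5 = 5862841  −1 ⇒ G_5=5862840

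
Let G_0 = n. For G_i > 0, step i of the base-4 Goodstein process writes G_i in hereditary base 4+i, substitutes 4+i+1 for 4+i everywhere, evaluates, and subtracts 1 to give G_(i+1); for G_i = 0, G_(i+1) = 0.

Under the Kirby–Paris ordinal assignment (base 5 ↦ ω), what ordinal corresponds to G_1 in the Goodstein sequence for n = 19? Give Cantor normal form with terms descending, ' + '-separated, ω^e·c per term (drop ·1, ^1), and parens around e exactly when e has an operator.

i=0: 19 = 4^2 + 3 (b=4); 4→5: 5^2 + 3 = 28; 28−1 = 27
i=1: 27 = 5^2 + 2 (b=5); 5→6: 6^2 + 2 = 38; 38−1 = 37

ω^2 + 2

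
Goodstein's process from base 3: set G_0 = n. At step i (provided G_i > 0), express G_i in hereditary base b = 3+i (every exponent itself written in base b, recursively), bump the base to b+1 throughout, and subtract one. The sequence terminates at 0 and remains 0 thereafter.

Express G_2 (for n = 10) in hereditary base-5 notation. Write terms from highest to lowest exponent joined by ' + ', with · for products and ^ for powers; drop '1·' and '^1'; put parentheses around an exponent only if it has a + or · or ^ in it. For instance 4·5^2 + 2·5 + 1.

4·5 + 4

10 —HB3→ 3^2 + 1 —bump→ 4^2 + 1 = 17 —(−1)→ 16
16 —HB4→ 4^2 —bump→ 5^2 = 25 —(−1)→ 24
24 —HB5→ 4·5 + 4 —bump→ 4·6 + 4 = 28 —(−1)→ 27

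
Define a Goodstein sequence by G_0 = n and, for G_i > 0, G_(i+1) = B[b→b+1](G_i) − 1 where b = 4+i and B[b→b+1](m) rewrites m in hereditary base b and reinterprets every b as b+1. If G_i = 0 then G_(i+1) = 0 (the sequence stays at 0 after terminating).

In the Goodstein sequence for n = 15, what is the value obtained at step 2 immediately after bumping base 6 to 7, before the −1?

15 —HB4→ 3·4 + 3 —bump→ 3·5 + 3 = 18 —(−1)→ 17
17 —HB5→ 3·5 + 2 —bump→ 3·6 + 2 = 20 —(−1)→ 19

22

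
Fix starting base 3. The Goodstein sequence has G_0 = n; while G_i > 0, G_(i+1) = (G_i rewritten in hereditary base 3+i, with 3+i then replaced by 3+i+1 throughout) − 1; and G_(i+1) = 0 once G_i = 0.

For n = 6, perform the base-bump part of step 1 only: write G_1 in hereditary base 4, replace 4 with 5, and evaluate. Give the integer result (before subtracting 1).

8

base 3: 6 = 2·3; at 4: 2·4 = 8; next = 7
base 4: 7 = 4 + 3; at 5: 5 + 3 = 8; next = 7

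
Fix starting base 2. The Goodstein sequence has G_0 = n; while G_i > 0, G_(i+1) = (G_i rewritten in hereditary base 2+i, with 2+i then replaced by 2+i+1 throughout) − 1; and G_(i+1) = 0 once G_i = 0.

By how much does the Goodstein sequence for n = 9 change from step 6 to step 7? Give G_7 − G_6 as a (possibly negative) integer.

1111930522

[0] 9 ≡ 2^(2 + 1) + 1 (base 2). Lift 3: 82. −1: 81.
[1] 81 ≡ 3^(3 + 1) (base 3). Lift 4: 1024. −1: 1023.
[2] 1023 ≡ 3·4^4 + 3·4^3 + 3·4^2 + 3·4 + 3 (base 4). Lift 5: 9843. −1: 9842.
[3] 9842 ≡ 3·5^5 + 3·5^3 + 3·5^2 + 3·5 + 2 (base 5). Lift 6: 140744. −1: 140743.
[4] 140743 ≡ 3·6^6 + 3·6^3 + 3·6^2 + 3·6 + 1 (base 6). Lift 7: 2471827. −1: 2471826.
[5] 2471826 ≡ 3·7^7 + 3·7^3 + 3·7^2 + 3·7 (base 7). Lift 8: 50333400. −1: 50333399.
[6] 50333399 ≡ 3·8^8 + 3·8^3 + 3·8^2 + 2·8 + 7 (base 8). Lift 9: 1162263922. −1: 1162263921.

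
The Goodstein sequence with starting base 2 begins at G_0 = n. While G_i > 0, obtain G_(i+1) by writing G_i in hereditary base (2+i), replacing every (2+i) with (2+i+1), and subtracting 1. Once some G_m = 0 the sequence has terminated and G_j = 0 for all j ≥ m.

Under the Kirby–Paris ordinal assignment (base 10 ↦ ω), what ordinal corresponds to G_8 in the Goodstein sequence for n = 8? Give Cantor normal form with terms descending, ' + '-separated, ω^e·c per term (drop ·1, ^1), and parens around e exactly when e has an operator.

8 —HB2→ 2^(2 + 1) —bump→ 3^(3 + 1) = 81 —(−1)→ 80
80 —HB3→ 2·3^3 + 2·3^2 + 2·3 + 2 —bump→ 2·4^4 + 2·4^2 + 2·4 + 2 = 554 —(−1)→ 553
553 —HB4→ 2·4^4 + 2·4^2 + 2·4 + 1 —bump→ 2·5^5 + 2·5^2 + 2·5 + 1 = 6311 —(−1)→ 6310
6310 —HB5→ 2·5^5 + 2·5^2 + 2·5 —bump→ 2·6^6 + 2·6^2 + 2·6 = 93396 —(−1)→ 93395
93395 —HB6→ 2·6^6 + 2·6^2 + 6 + 5 —bump→ 2·7^7 + 2·7^2 + 7 + 5 = 1647196 —(−1)→ 1647195
1647195 —HB7→ 2·7^7 + 2·7^2 + 7 + 4 —bump→ 2·8^8 + 2·8^2 + 8 + 4 = 33554572 —(−1)→ 33554571
33554571 —HB8→ 2·8^8 + 2·8^2 + 8 + 3 —bump→ 2·9^9 + 2·9^2 + 9 + 3 = 774841152 —(−1)→ 774841151
774841151 —HB9→ 2·9^9 + 2·9^2 + 9 + 2 —bump→ 2·10^10 + 2·10^2 + 10 + 2 = 20000000212 —(−1)→ 20000000211

ω^ω·2 + ω^2·2 + ω + 1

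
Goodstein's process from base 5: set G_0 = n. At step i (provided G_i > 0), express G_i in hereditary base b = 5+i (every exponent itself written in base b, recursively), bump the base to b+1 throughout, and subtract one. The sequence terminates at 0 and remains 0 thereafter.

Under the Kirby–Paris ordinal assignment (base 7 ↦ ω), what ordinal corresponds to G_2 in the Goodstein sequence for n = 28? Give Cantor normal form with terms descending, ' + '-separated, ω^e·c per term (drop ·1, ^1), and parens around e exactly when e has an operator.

ω^2 + 1

base 5: 28 = 5^2 + 3; at 6: 6^2 + 3 = 39; next = 38
base 6: 38 = 6^2 + 2; at 7: 7^2 + 2 = 51; next = 50
base 7: 50 = 7^2 + 1; at 8: 8^2 + 1 = 65; next = 64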